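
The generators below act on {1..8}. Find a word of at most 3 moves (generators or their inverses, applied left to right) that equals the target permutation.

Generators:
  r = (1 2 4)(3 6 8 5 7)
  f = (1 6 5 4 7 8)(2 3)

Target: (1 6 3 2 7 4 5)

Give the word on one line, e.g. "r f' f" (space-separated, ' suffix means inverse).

  after r: (1 2 4)(3 6 8 5 7)
  after f': (1 3)(2 5 4 8 6 7)
  after r: (1 6 3 2 7 4 5)

r f' r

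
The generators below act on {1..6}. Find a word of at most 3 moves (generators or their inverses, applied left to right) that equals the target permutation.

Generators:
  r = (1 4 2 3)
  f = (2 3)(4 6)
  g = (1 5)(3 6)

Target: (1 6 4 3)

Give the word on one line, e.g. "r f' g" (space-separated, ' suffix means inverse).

r f'

  after r: (1 4 2 3)
  after f': (1 6 4 3)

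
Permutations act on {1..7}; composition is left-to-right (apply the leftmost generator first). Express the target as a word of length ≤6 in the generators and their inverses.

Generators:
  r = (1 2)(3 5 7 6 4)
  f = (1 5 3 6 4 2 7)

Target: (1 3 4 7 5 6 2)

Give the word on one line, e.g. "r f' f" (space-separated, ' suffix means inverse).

  after f': (1 7 2 4 6 3 5)
  after f': (1 2 6 5 7 4 3)
  after f': (1 4 5 2 3 7 6)
  after f': (1 6 7 3 2 5 4)
  after f': (1 3 4 7 5 6 2)

f' f' f' f' f'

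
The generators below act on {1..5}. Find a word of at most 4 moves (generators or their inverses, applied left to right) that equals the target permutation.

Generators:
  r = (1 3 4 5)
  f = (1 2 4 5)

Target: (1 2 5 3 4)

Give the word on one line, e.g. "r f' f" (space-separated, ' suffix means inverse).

  after f: (1 2 4 5)
  after r: (1 2 5 3 4)

f r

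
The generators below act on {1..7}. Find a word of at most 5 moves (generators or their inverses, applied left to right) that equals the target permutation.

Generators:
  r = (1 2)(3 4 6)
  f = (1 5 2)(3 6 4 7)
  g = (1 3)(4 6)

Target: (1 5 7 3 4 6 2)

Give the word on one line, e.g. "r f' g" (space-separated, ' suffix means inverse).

  after f': (1 2 5)(3 7 4 6)
  after g: (1 2 5 3 7 6)
  after f': (1 5 7 3 4 6 2)

f' g f'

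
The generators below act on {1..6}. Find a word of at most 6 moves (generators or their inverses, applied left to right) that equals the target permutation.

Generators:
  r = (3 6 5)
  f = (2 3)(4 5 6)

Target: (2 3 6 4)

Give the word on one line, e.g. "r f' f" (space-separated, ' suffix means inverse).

r' f' f' r f

  after r': (3 5 6)
  after f': (2 3 4 6)
  after f': (3 6)(4 5)
  after r: (3 5 4)
  after f: (2 3 6 4)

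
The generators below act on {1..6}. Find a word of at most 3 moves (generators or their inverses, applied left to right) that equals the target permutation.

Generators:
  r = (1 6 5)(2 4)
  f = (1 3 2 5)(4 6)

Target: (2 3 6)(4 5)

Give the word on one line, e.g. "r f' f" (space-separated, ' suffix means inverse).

f' r

  after f': (1 5 2 3)(4 6)
  after r: (2 3 6)(4 5)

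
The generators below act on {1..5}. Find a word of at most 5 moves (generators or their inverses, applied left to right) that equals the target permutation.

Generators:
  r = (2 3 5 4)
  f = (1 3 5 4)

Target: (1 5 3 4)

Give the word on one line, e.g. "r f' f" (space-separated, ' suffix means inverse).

r' f' r' r' f

  after r': (2 4 5 3)
  after f': (1 4 3 2 5)
  after r': (1 5)(2 3 4)
  after r': (1 3 5)
  after f: (1 5 3 4)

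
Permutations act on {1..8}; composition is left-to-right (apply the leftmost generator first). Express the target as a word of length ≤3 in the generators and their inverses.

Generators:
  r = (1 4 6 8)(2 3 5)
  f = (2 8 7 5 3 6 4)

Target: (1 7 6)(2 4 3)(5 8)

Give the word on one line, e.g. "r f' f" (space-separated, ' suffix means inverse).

f r' f

  after f: (2 8 7 5 3 6 4)
  after r': (1 8 7 3 4 5 2 6)
  after f: (1 7 6)(2 4 3)(5 8)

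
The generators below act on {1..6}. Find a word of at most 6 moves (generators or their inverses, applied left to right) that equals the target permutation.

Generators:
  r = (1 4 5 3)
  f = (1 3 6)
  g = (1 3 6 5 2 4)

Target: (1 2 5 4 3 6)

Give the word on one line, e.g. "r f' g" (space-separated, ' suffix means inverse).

g r' f' g

  after g: (1 3 6 5 2 4)
  after r': (1 5 2)(3 6 4)
  after f': (1 5 2 6 4)
  after g: (1 2 5 4 3 6)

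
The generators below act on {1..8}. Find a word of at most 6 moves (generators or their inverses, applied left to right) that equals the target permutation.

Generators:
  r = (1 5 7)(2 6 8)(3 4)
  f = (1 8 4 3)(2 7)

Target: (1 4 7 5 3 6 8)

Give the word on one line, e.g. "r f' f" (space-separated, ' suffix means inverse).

f r' f' r f

  after f: (1 8 4 3)(2 7)
  after r': (1 6 2 5)(3 7 8)
  after f': (1 6 7)(2 5 3)(4 8)
  after r: (1 8 3 6)(2 7 5 4)
  after f: (1 4 7 5 3 6 8)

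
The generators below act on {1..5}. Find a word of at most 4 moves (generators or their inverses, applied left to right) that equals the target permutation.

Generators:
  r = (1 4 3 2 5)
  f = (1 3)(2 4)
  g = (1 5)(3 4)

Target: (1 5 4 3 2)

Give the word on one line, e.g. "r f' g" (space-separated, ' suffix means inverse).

r' f

  after r': (1 5 2 3 4)
  after f: (1 5 4 3 2)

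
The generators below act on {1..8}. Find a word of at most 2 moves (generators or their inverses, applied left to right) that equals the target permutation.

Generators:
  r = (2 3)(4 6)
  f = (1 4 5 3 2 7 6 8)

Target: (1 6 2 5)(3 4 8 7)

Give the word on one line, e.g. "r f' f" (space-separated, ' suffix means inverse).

  after f': (1 8 6 7 2 3 5 4)
  after f': (1 6 2 5)(3 4 8 7)

f' f'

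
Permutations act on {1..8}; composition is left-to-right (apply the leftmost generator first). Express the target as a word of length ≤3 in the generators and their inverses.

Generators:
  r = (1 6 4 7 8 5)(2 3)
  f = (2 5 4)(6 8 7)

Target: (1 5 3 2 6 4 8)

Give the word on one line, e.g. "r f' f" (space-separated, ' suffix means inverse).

f' r'

  after f': (2 4 5)(6 7 8)
  after r': (1 5 3 2 6 4 8)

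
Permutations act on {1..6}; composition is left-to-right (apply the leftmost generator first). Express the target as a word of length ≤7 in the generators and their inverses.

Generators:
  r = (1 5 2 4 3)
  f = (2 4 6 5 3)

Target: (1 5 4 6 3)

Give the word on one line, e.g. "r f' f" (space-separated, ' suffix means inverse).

r' f' r' f r

  after r': (1 3 4 2 5)
  after f': (1 5)(2 6 4 3)
  after r': (2 6)(3 5)
  after f: (2 5)(4 6)
  after r: (1 5 4 6 3)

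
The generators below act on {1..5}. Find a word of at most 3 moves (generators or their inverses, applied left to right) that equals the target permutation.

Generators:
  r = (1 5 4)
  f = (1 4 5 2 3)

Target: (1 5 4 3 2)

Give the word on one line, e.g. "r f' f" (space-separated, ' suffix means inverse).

r f' r'

  after r: (1 5 4)
  after f': (1 4 3 2 5)
  after r': (1 5 4 3 2)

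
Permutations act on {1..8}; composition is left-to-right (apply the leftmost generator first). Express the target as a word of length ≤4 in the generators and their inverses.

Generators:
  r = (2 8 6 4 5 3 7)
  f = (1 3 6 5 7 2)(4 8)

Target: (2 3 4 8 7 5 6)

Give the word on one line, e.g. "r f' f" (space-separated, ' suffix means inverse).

  after r': (2 7 3 5 4 6 8)
  after r': (2 3 4 8 7 5 6)

r' r'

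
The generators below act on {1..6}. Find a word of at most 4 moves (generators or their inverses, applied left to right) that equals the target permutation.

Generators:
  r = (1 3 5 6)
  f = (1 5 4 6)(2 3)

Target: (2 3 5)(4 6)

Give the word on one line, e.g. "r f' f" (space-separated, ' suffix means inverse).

  after r': (1 6 5 3)
  after f: (2 3 5)(4 6)

r' f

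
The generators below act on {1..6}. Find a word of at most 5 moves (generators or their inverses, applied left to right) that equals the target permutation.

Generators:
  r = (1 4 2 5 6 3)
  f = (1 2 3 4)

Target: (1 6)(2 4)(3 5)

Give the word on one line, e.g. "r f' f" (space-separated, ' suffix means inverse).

f r r

  after f: (1 2 3 4)
  after r: (1 5 6 3 2)
  after r: (1 6)(2 4)(3 5)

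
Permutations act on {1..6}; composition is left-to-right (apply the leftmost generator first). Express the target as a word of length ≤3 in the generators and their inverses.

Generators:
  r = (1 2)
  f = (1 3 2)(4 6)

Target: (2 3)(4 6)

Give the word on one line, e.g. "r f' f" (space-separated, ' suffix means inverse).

  after r': (1 2)
  after f: (2 3)(4 6)

r' f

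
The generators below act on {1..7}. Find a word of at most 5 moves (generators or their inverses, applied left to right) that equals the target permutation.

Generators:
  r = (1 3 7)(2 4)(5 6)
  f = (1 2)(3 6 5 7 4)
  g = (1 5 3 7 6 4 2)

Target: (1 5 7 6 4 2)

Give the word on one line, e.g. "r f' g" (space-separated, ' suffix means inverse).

  after g: (1 5 3 7 6 4 2)
  after f: (1 7 5 6 3 4)
  after g': (1 3 6 5 7)(2 4)
  after r': (3 5)
  after g: (1 5 7 6 4 2)

g f g' r' g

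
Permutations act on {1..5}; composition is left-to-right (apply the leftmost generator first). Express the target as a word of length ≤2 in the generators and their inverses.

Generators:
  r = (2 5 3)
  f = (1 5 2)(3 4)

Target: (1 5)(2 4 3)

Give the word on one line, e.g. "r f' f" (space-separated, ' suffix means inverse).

  after r': (2 3 5)
  after f: (1 5)(2 4 3)

r' f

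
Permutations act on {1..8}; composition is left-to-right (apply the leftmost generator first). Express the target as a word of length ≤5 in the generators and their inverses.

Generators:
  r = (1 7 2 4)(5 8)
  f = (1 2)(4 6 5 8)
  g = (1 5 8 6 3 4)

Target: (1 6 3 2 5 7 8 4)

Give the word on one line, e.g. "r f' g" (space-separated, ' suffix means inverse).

  after g': (1 4 3 6 8 5)
  after f': (1 8 6 5 2)(3 4)
  after r': (1 5 7)(2 4 3)(6 8)
  after g: (1 8 3 2)(5 7)
  after g: (1 6 3 2 5 7 8 4)

g' f' r' g g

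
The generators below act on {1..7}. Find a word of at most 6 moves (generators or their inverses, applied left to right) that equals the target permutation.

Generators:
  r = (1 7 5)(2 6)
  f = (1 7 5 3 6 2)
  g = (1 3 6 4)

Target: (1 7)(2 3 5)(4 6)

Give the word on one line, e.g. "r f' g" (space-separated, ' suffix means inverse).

  after g': (1 4 6 3)
  after f: (1 4 2)(3 7 5)
  after g: (2 3 7 5 6 4)
  after r: (1 7)(2 3 5)(4 6)

g' f g r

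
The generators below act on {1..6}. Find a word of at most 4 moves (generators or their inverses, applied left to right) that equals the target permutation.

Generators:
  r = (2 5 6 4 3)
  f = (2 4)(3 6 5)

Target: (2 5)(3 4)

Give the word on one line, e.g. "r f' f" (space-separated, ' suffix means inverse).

  after r': (2 3 4 6 5)
  after f: (2 6 3)(4 5)
  after f: (2 5)(3 4)

r' f f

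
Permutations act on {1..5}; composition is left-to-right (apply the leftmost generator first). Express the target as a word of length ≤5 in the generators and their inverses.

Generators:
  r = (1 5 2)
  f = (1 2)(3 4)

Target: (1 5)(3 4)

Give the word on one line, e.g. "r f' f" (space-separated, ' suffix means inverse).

  after r': (1 2 5)
  after r': (1 5 2)
  after f: (1 5)(3 4)

r' r' f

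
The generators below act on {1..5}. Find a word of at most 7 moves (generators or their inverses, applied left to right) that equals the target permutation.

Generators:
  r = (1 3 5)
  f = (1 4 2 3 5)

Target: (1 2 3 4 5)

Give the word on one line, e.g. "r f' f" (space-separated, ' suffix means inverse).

f' r f r' f

  after f': (1 5 3 2 4)
  after r: (2 4 3)
  after f: (1 4 5)
  after r': (1 4 3)
  after f: (1 2 3 4 5)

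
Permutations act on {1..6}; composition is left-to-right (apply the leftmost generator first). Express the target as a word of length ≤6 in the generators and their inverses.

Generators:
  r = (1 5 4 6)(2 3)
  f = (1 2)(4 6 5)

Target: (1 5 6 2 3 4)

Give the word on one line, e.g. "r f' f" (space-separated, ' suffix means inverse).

r f' r' r'

  after r: (1 5 4 6)(2 3)
  after f': (1 6 2 3)
  after r': (1 4 5)(3 6)
  after r': (1 5 6 2 3 4)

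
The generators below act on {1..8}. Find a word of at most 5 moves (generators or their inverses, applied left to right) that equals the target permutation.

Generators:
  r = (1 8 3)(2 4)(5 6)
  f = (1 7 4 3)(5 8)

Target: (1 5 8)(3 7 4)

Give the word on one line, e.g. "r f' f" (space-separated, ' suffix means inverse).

r' r' f' f' f'

  after r': (1 3 8)(2 4)(5 6)
  after r': (1 8 3)
  after f': (1 5 8 4 7)
  after f': (1 8 7 3 4)
  after f': (1 5 8)(3 7 4)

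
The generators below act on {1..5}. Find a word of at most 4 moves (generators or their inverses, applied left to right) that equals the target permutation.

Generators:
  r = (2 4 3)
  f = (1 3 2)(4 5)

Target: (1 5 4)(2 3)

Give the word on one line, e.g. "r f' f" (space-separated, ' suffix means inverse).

f f r f'

  after f: (1 3 2)(4 5)
  after f: (1 2 3)
  after r: (1 4 3)
  after f': (1 5 4)(2 3)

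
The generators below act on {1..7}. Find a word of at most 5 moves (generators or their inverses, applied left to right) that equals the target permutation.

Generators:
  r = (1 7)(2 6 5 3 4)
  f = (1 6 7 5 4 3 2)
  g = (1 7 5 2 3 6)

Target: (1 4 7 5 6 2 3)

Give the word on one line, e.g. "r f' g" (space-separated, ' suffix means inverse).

  after r': (1 7)(2 4 3 5 6)
  after g: (1 5)(2 4 6 3)
  after f: (1 4 7 5 6 2 3)

r' g f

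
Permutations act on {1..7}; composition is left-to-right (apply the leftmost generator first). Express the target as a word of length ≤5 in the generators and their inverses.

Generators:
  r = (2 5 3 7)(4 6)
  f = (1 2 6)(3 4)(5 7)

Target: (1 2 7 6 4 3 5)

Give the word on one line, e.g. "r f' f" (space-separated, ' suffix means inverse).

  after f: (1 2 6)(3 4)(5 7)
  after r: (1 5 2 4 7 3 6)
  after f': (1 7 4 5)(2 3)
  after r: (1 2 7 6 4 3 5)

f r f' r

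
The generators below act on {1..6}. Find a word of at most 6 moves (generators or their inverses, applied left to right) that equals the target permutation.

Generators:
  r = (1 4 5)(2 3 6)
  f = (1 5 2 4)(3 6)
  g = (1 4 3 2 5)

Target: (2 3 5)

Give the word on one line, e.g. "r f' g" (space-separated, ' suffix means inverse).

  after f': (1 4 2 5)(3 6)
  after f': (1 2)(4 5)
  after g: (1 5 3 2 4)
  after g: (2 3 5)

f' f' g g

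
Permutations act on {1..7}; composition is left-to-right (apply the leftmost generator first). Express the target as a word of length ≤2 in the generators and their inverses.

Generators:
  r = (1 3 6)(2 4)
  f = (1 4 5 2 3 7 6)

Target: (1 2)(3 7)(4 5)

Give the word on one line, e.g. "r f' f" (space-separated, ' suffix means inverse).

  after f: (1 4 5 2 3 7 6)
  after r': (1 2)(3 7)(4 5)

f r'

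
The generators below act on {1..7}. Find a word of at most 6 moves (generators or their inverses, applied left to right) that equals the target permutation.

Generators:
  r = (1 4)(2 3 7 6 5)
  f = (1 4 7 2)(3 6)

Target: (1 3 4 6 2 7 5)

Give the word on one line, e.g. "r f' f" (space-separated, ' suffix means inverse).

r f f r

  after r: (1 4)(2 3 7 6 5)
  after f: (1 7 3 2 6 5)
  after f: (1 2 3)(4 7 6 5)
  after r: (1 3 4 6 2 7 5)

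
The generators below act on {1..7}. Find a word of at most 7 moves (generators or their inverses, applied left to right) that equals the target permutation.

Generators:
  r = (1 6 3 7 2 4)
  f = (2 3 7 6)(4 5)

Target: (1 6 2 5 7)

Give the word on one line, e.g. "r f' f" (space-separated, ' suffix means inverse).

r f' r' f f

  after r: (1 6 3 7 2 4)
  after f': (1 7 6 2 5 4)
  after r': (1 3 6 7)(2 5)
  after f: (1 7)(2 4 5 3)
  after f: (1 6 2 5 7)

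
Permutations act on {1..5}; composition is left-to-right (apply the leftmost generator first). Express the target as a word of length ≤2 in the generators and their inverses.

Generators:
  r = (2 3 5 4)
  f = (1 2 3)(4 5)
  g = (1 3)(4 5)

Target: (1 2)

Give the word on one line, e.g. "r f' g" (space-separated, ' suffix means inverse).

  after g: (1 3)(4 5)
  after f': (1 2)

g f'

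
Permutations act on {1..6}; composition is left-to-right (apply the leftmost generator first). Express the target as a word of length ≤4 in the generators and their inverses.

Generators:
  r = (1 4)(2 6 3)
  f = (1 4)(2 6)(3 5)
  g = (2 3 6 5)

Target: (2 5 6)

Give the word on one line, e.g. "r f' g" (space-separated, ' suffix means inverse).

f' r g' g'

  after f': (1 4)(2 6)(3 5)
  after r: (2 3 5)
  after g': (3 6)
  after g': (2 5 6)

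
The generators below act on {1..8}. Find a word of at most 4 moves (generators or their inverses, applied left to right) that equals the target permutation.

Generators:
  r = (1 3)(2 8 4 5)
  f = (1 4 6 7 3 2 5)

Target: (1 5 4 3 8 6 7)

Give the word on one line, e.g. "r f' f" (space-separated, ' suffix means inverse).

  after r: (1 3)(2 8 4 5)
  after f: (1 2 8 6 7 3 4)
  after r': (1 5 4 3 8 6 7)

r f r'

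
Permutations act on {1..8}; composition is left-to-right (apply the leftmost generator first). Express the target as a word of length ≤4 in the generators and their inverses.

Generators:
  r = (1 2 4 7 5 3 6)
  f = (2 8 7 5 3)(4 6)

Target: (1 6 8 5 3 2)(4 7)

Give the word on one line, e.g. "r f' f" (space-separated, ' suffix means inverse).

  after r': (1 6 3 5 7 4 2)
  after f: (1 4 8 7 6 2)
  after f: (1 6 8 5 3 2)(4 7)

r' f f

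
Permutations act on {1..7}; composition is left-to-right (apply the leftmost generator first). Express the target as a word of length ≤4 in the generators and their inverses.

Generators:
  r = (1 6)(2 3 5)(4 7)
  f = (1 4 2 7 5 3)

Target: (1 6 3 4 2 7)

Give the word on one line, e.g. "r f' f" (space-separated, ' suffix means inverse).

  after r': (1 6)(2 5 3)(4 7)
  after f': (1 6 3 4 2 7)

r' f'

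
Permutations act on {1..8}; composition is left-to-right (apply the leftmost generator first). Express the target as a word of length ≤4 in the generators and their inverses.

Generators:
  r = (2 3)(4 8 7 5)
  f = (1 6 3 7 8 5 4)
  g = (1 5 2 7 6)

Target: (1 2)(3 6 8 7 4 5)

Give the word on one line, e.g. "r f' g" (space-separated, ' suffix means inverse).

  after g: (1 5 2 7 6)
  after g: (1 2 6 5 7)
  after f': (1 2)(3 6 8 7 4 5)

g g f'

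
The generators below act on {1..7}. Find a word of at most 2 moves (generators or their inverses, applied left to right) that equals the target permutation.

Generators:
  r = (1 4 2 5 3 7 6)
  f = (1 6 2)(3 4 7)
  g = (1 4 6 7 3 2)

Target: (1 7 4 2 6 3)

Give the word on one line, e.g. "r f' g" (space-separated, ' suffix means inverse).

g f

  after g: (1 4 6 7 3 2)
  after f: (1 7 4 2 6 3)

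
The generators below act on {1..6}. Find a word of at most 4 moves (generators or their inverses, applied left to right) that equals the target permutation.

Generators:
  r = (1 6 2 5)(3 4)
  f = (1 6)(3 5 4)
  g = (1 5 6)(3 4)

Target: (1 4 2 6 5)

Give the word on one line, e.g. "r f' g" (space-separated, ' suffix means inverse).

  after r': (1 5 2 6)(3 4)
  after f: (1 4 5 2)
  after r': (1 3 4 2 5 6)
  after g: (1 4 2 6 5)

r' f r' g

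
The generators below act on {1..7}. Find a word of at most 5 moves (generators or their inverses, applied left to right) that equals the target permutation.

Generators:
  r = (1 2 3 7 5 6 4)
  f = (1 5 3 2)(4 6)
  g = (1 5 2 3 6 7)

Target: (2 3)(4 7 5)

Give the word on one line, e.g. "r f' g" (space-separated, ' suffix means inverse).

f g f

  after f: (1 5 3 2)(4 6)
  after g: (1 2 5 6 4 7)
  after f: (2 3)(4 7 5)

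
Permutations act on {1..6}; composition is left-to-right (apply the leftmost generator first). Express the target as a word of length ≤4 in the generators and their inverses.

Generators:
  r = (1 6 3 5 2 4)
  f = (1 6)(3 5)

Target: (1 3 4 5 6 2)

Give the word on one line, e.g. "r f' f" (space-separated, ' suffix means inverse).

r' r' r' f

  after r': (1 4 2 5 3 6)
  after r': (1 2 3)(4 5 6)
  after r': (1 5)(2 6)(3 4)
  after f: (1 3 4 5 6 2)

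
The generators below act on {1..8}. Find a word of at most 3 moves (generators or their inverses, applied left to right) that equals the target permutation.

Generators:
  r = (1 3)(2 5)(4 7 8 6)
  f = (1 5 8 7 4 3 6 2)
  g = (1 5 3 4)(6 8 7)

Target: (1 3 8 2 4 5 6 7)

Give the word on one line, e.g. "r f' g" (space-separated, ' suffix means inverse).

  after f': (1 2 6 3 4 7 8 5)
  after f': (1 6 4 8)(2 3 7 5)
  after f': (1 3 8 2 4 5 6 7)

f' f' f'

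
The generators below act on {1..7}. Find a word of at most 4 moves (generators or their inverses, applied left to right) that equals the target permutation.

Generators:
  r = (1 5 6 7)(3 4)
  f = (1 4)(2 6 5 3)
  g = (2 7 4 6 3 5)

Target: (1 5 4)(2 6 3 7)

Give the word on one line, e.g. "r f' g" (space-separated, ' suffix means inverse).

g' r

  after g': (2 5 3 6 4 7)
  after r: (1 5 4)(2 6 3 7)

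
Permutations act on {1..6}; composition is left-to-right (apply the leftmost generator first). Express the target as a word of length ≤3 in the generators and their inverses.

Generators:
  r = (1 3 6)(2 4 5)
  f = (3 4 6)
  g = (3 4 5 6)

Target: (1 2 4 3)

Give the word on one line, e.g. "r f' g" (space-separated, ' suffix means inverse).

  after r: (1 3 6)(2 4 5)
  after g: (1 4 6)(2 5)
  after r': (1 2 4 3)

r g r'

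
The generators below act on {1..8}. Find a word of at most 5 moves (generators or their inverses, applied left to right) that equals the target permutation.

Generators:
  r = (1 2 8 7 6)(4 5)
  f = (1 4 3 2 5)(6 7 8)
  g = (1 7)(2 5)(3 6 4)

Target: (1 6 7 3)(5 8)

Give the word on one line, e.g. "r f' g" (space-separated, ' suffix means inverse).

  after f: (1 4 3 2 5)(6 7 8)
  after r: (1 5 2 4 3 8)
  after r: (1 4 3 7 6)(2 5 8)
  after g': (1 6 7 3)(5 8)

f r r g'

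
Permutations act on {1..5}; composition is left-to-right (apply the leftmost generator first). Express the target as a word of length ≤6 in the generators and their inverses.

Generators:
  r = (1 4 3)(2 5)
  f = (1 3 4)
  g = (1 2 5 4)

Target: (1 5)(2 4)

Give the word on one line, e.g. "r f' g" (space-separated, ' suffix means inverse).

  after r': (1 3 4)(2 5)
  after g: (1 3)(2 4)
  after r': (1 4 5 2)
  after g': (1 5)(2 4)

r' g r' g'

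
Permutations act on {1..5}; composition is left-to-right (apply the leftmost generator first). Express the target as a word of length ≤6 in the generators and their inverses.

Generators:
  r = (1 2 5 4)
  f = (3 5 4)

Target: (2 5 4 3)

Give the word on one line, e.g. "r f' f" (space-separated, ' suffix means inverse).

r' f f r r

  after r': (1 4 5 2)
  after f: (1 3 5 2)
  after f: (1 5 2)(3 4)
  after r: (1 4 3)
  after r: (2 5 4 3)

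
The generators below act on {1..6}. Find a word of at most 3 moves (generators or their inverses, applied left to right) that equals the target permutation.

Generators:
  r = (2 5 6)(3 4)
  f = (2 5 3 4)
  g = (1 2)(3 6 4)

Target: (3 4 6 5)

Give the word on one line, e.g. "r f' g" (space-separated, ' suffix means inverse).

f r r

  after f: (2 5 3 4)
  after r: (2 6)(4 5)
  after r: (3 4 6 5)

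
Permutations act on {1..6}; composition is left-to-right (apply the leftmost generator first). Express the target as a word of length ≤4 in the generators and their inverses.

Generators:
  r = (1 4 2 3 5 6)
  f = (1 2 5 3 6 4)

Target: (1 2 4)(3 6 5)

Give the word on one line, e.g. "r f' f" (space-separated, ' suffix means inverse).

  after f': (1 4 6 3 5 2)
  after r: (1 2 4)(3 6 5)

f' r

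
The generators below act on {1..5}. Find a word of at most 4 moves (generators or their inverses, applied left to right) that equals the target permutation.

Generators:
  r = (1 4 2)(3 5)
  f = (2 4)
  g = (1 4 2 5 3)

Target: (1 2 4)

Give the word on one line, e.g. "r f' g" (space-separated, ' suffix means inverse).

r r

  after r: (1 4 2)(3 5)
  after r: (1 2 4)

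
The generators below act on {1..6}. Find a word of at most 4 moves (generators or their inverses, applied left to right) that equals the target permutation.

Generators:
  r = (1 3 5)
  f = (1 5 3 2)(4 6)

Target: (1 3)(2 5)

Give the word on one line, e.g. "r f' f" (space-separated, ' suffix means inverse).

  after f': (1 2 3 5)(4 6)
  after f': (1 3)(2 5)

f' f'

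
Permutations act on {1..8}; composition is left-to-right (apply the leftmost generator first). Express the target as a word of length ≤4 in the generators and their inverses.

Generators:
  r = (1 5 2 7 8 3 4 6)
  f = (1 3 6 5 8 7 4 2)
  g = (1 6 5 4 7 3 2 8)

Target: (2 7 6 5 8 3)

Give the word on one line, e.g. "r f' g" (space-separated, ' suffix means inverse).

  after r': (1 6 4 3 8 7 2 5)
  after f: (1 5 3 7)(2 8 4 6)
  after r': (2 7 6 5 8 3)

r' f r'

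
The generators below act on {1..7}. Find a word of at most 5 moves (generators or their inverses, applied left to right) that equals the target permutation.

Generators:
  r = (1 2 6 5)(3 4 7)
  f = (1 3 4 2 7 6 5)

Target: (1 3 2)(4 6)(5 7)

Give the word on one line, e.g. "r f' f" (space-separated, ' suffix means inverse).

f r' r' f'

  after f: (1 3 4 2 7 6 5)
  after r': (1 7 2 4)
  after r': (1 4 5 6 2 3 7)
  after f': (1 3 2)(4 6)(5 7)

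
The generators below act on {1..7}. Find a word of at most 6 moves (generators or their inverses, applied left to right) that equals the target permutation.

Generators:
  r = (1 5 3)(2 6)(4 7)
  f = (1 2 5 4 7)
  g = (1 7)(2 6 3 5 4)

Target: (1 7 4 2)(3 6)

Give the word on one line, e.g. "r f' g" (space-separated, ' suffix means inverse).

  after f': (1 7 4 5 2)
  after r: (1 4 3)(2 5 6)
  after f: (1 7)(2 4 3)(5 6)
  after r: (1 4)(2 7 5)(3 6)
  after f: (1 7 4 2)(3 6)

f' r f r f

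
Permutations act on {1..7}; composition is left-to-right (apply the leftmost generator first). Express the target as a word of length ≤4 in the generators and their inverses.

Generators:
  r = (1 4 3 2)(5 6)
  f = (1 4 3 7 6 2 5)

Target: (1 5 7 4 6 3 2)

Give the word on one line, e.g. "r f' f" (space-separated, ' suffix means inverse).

r' f' r'

  after r': (1 2 3 4)(5 6)
  after f': (1 6 2 4 5 7 3)
  after r': (1 5 7 4 6 3 2)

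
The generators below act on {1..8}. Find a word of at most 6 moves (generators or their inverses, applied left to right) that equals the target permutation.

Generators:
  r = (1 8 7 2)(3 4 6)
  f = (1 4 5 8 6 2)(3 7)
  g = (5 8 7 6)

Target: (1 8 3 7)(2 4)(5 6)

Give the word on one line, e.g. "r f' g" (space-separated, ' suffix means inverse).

r f g g

  after r: (1 8 7 2)(3 4 6)
  after f: (1 6 7)(2 4)(3 5 8)
  after g: (1 5 7)(2 4)(3 8)
  after g: (1 8 3 7)(2 4)(5 6)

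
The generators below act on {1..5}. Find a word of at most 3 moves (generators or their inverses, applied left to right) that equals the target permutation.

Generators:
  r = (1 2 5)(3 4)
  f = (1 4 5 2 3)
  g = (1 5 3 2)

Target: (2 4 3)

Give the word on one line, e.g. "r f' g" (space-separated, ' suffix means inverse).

g f g

  after g: (1 5 3 2)
  after f: (1 2 4 5)
  after g: (2 4 3)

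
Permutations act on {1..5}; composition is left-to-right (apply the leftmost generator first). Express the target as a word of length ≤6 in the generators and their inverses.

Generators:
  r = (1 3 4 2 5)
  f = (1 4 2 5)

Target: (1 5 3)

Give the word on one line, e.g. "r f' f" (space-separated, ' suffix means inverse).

r r f' f'

  after r: (1 3 4 2 5)
  after r: (1 4 5 3 2)
  after f': (2 5 3 4)
  after f': (1 5 3)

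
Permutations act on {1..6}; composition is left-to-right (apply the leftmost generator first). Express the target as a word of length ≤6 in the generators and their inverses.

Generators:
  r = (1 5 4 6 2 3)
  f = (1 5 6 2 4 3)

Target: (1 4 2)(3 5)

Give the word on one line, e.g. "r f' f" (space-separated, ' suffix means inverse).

f f r r f'

  after f: (1 5 6 2 4 3)
  after f: (1 6 4)(2 3 5)
  after r: (1 2)(3 4 5)
  after r: (1 3 6 2 5)
  after f': (1 4 2)(3 5)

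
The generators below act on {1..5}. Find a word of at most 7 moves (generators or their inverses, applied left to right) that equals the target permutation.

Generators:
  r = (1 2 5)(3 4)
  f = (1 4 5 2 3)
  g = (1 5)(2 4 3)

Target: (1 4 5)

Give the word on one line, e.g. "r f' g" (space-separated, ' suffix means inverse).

g r' r' f' r

  after g: (1 5)(2 4 3)
  after r': (1 2 3)
  after r': (2 4 3 5)
  after f': (1 3 4 2)
  after r: (1 4 5)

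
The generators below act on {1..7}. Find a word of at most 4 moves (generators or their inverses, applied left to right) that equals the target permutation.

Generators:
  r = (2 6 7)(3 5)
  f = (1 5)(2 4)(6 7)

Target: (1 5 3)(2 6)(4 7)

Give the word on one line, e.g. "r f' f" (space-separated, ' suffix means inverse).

  after f': (1 5)(2 4)(6 7)
  after r': (1 3 5)(2 4 7)
  after f': (1 3)(4 6 7)
  after r: (1 5 3)(2 6)(4 7)

f' r' f' r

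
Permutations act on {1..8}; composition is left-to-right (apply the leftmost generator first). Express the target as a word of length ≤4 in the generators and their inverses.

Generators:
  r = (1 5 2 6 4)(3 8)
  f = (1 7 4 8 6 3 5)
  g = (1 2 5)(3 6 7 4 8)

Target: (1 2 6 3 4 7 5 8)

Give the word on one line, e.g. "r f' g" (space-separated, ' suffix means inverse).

  after f': (1 5 3 6 8 4 7)
  after r: (1 2 6 3 4 7 5 8)

f' r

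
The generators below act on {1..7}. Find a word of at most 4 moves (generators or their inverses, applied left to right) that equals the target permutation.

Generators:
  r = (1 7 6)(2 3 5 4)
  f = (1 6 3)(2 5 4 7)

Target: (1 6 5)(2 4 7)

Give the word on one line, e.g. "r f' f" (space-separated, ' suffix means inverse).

r r f' r'

  after r: (1 7 6)(2 3 5 4)
  after r: (1 6 7)(2 5)(3 4)
  after f': (3 5 7)(4 6)
  after r': (1 6 5)(2 4 7)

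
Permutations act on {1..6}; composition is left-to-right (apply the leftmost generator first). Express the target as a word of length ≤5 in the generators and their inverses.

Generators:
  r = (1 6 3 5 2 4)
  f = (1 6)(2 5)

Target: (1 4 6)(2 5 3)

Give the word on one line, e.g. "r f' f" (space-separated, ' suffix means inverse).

r f r' f

  after r: (1 6 3 5 2 4)
  after f: (2 4 6 3)
  after r': (1 4)(3 5)
  after f: (1 4 6)(2 5 3)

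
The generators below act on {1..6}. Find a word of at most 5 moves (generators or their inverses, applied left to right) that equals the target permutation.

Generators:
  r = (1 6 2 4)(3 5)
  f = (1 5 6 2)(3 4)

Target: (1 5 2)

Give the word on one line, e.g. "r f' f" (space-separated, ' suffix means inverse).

f r' f f r

  after f: (1 5 6 2)(3 4)
  after r': (1 3 2 4 5)
  after f: (1 4 6 2 3)
  after f: (1 3 5 6)(2 4)
  after r: (1 5 2)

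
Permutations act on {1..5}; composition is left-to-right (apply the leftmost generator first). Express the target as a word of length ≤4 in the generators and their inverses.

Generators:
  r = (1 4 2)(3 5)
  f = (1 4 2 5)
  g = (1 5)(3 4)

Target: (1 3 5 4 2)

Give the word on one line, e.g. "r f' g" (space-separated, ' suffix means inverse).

f' r'

  after f': (1 5 2 4)
  after r': (1 3 5 4 2)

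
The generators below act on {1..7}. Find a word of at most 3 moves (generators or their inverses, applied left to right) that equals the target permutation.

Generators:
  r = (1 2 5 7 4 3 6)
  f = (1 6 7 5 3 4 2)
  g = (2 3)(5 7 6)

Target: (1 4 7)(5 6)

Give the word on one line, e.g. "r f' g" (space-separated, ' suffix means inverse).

  after r': (1 6 3 4 7 5 2)
  after g': (1 7 6 2)(3 4 5)
  after r: (1 4 7)(5 6)

r' g' r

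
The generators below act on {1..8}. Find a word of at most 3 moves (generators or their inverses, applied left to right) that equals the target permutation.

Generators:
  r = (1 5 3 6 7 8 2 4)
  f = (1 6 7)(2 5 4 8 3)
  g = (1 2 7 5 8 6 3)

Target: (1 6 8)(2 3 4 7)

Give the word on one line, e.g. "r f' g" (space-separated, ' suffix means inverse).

  after g: (1 2 7 5 8 6 3)
  after r': (1 8 3 4 2 6 5 7)
  after g: (1 6 8)(2 3 4 7)

g r' g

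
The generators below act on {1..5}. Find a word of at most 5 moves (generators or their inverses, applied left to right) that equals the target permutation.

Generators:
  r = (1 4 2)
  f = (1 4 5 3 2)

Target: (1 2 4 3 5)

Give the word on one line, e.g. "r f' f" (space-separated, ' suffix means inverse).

  after r': (1 2 4)
  after r': (1 4 2)
  after f': (3 5 4)
  after r': (1 2 4 3 5)

r' r' f' r'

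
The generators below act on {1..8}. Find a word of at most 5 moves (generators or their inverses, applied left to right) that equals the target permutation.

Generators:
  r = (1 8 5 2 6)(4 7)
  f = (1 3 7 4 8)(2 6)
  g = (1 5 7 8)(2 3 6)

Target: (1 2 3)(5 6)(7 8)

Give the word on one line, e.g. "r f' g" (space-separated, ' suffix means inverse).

  after g': (1 8 7 5)(2 6 3)
  after r': (3 5 6)(4 7 8)
  after f: (1 3 5 2 6 7)
  after g': (1 2 3)(5 6)(7 8)

g' r' f g'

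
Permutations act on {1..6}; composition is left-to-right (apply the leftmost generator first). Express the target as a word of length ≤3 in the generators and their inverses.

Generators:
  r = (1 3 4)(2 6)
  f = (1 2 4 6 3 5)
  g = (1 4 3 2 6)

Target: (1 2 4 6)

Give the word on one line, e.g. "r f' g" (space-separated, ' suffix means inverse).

r' g g

  after r': (1 4 3)(2 6)
  after g: (1 3 4 2)
  after g: (1 2 4 6)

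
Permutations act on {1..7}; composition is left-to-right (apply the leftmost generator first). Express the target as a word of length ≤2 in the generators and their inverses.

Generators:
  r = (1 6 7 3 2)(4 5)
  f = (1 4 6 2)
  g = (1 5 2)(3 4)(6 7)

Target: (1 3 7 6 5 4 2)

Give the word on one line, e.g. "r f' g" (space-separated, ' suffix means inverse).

  after f': (1 2 6 4)
  after r': (1 3 7 6 5 4 2)

f' r'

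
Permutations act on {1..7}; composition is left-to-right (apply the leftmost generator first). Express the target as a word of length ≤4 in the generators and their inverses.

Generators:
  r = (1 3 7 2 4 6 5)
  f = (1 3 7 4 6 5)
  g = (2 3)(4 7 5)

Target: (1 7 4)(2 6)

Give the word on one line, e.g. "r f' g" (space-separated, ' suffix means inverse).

f r f g

  after f: (1 3 7 4 6 5)
  after r: (1 7 6)(2 4 5 3)
  after f: (1 4)(2 6 3)(5 7)
  after g: (1 7 4)(2 6)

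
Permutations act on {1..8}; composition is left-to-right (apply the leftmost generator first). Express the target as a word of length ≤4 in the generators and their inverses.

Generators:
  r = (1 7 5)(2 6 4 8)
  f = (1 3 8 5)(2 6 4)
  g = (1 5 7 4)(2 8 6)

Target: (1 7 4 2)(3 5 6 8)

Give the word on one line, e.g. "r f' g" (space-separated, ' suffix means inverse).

  after f': (1 5 8 3)(2 4 6)
  after g: (1 7 4 2)(3 5 6 8)

f' g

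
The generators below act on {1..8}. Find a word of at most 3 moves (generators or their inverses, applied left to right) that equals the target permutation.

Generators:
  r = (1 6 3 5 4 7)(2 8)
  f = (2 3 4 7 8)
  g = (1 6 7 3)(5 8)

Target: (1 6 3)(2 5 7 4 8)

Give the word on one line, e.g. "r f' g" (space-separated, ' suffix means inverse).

  after r': (1 7 4 5 3 6)(2 8)
  after g': (1 6 3)(2 5 7 4 8)

r' g'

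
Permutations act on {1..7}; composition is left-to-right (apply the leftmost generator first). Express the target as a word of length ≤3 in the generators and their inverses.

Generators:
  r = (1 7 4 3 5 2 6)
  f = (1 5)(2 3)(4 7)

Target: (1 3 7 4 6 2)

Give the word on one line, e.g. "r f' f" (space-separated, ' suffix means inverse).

r f' r

  after r: (1 7 4 3 5 2 6)
  after f': (1 4 2 6 5 3)
  after r: (1 3 7 4 6 2)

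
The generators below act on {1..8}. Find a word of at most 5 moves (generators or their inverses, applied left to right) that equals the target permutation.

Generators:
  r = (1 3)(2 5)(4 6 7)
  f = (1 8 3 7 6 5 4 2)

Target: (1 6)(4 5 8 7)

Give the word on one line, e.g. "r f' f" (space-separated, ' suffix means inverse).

  after r': (1 3)(2 5)(4 7 6)
  after f: (1 7 5)(2 4 6)(3 8)
  after f: (1 6)(4 5 8 7)

r' f f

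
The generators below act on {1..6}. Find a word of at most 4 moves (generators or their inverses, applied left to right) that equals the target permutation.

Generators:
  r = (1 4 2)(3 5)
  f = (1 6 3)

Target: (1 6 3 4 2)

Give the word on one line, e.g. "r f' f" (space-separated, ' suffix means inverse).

  after f: (1 6 3)
  after r': (1 6 5 3 2 4)
  after r': (1 6 3 4 2)

f r' r'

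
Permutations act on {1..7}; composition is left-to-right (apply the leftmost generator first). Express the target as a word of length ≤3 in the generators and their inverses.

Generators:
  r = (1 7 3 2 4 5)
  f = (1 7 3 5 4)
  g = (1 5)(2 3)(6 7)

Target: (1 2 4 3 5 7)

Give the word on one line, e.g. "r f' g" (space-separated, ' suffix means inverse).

f f r

  after f: (1 7 3 5 4)
  after f: (1 3 4 7 5)
  after r: (1 2 4 3 5 7)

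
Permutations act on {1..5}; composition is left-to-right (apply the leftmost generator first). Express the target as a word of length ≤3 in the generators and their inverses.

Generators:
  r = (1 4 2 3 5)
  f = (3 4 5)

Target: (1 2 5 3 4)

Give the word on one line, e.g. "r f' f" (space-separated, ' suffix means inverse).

  after f': (3 5 4)
  after r: (1 4 5 2 3)
  after r: (1 2 5 3 4)

f' r r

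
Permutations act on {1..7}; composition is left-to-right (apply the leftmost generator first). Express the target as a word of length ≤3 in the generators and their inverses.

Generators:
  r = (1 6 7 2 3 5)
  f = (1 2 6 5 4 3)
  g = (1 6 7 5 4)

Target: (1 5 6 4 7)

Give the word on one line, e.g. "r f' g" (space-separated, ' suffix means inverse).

  after g': (1 4 5 7 6)
  after g': (1 5 6 4 7)

g' g'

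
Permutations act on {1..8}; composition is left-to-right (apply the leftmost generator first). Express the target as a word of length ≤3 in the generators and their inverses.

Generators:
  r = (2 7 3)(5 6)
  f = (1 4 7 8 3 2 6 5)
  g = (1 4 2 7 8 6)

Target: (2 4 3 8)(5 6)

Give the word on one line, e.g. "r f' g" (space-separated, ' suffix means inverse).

g f'

  after g: (1 4 2 7 8 6)
  after f': (2 4 3 8)(5 6)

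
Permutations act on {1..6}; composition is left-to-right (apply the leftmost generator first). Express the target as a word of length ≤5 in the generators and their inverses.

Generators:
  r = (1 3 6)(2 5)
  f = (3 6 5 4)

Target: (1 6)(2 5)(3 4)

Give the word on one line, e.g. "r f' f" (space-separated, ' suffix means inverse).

  after r': (1 6 3)(2 5)
  after f: (1 5 2 4 3)
  after r': (1 2 4)(3 6)
  after r': (1 5 2 4 6)
  after f': (1 6)(2 5)(3 4)

r' f r' r' f'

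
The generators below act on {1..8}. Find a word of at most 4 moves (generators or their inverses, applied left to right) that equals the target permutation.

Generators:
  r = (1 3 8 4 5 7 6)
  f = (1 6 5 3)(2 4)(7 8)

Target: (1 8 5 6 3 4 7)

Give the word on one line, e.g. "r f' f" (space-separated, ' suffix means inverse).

  after r: (1 3 8 4 5 7 6)
  after r: (1 8 5 6 3 4 7)

r r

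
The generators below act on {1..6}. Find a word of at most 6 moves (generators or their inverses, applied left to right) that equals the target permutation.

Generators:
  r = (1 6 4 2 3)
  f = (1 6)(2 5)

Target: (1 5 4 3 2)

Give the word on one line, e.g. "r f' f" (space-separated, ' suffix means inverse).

  after r': (1 3 2 4 6)
  after f: (1 3 5 2 4)
  after r': (1 2 6)(3 5 4)
  after f: (1 5 4 3 2)

r' f r' f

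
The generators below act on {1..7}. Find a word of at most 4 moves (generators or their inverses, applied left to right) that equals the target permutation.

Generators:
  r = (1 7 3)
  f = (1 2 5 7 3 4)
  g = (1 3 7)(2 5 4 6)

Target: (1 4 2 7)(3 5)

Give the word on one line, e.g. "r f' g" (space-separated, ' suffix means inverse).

  after r: (1 7 3)
  after f: (1 3 2 5 7 4)
  after f: (1 4 2 7)(3 5)

r f f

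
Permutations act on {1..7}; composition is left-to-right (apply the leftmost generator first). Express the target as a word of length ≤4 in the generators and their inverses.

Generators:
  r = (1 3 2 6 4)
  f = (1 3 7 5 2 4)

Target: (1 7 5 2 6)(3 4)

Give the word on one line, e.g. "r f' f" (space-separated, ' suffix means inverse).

r f

  after r: (1 3 2 6 4)
  after f: (1 7 5 2 6)(3 4)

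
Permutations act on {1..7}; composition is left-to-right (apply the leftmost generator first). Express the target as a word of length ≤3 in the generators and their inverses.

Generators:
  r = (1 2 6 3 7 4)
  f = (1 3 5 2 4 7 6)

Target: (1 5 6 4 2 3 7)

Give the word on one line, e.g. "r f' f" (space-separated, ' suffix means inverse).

r f' r'

  after r: (1 2 6 3 7 4)
  after f': (1 5 3 4 6)(2 7)
  after r': (1 5 6 4 2 3 7)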